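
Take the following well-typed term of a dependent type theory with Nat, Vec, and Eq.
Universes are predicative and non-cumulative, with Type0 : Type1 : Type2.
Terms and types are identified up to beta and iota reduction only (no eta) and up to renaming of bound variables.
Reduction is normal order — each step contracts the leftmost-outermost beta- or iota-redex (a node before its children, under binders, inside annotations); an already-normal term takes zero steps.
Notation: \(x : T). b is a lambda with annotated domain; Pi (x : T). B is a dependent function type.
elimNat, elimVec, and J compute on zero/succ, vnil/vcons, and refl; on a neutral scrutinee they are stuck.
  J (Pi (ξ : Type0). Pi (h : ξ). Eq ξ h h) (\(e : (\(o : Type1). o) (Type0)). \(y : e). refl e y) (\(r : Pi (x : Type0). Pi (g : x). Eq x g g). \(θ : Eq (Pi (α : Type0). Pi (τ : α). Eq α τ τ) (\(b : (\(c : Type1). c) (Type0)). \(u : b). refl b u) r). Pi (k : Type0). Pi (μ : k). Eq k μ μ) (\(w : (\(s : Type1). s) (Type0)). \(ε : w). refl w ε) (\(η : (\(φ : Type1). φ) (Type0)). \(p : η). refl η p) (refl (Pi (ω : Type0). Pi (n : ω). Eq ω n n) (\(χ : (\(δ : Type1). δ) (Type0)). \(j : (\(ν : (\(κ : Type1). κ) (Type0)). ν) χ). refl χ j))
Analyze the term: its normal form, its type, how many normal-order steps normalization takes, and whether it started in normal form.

resulting normal form:
  \(ξ : Type0). \(h : ξ). refl ξ h
the term's type:
  Pi (ξ : Type0). Pi (h : ξ). Eq ξ h h
steps to reach normal form (normal order): 2
term was already normal: no
first contracted redex: a J iota-redex


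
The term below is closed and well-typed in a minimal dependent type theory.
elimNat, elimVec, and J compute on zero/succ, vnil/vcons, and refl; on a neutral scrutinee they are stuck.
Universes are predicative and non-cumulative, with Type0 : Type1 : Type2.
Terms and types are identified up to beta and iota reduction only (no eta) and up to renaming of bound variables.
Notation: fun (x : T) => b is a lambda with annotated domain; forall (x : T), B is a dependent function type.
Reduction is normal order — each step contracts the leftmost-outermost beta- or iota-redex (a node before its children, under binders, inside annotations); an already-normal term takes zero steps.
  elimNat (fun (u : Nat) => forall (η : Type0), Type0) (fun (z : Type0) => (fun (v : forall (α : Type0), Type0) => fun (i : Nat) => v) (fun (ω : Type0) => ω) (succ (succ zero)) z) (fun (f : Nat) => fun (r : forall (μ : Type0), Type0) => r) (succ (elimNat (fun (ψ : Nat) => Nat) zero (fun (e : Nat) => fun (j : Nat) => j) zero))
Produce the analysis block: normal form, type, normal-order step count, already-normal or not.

reduced normal form:
  fun (u : Type0) => u
the term's type:
  forall (u : Type0), Type0
normal-order step count: 8
already normal: no
first redex: an elimNat iota-redex


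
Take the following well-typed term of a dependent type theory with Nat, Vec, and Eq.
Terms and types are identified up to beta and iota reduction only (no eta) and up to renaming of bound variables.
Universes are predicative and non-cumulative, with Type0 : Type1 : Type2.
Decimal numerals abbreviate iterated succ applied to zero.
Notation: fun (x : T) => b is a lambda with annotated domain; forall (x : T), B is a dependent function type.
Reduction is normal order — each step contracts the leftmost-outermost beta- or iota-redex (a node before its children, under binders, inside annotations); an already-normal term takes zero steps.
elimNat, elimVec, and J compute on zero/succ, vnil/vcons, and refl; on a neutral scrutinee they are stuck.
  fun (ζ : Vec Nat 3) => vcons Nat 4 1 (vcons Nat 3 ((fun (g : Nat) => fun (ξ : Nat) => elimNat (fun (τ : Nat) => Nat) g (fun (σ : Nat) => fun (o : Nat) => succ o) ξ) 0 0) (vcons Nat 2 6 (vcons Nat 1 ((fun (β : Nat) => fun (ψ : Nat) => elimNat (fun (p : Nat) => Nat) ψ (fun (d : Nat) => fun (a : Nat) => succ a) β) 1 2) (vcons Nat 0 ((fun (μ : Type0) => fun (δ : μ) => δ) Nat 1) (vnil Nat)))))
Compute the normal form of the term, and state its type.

resulting normal form:
  fun (ζ : Vec Nat 3) => vcons Nat 4 1 (vcons Nat 3 0 (vcons Nat 2 6 (vcons Nat 1 3 (vcons Nat 0 1 (vnil Nat)))))
inferred type:
  forall (ζ : Vec Nat 3), Vec Nat 5


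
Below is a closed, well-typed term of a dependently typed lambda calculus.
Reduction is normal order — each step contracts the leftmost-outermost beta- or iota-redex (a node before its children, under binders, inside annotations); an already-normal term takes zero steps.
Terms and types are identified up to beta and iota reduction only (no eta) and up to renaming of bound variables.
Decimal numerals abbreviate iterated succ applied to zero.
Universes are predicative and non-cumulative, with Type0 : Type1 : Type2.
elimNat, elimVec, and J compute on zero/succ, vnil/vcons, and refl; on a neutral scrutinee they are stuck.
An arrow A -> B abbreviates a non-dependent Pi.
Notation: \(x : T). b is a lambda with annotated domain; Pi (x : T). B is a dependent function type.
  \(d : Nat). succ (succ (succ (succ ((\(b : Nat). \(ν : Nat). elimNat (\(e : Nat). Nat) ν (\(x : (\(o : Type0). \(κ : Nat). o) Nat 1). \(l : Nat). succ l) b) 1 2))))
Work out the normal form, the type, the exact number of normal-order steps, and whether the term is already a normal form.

resulting normal form:
  \(d : Nat). 7
the term's type:
  Nat -> Nat
reduction steps (normal order): 6
term was already normal: no
first contracted redex: a beta-redex


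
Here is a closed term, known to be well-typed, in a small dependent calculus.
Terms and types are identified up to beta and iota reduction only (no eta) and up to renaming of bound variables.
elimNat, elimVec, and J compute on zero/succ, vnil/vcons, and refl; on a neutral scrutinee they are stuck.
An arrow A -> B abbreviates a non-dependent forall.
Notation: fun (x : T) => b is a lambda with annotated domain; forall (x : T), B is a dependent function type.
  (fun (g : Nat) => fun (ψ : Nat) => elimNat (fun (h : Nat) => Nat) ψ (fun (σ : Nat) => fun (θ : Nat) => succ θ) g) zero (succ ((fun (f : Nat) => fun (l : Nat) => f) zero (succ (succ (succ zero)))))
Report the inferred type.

inferred type:
  Nat


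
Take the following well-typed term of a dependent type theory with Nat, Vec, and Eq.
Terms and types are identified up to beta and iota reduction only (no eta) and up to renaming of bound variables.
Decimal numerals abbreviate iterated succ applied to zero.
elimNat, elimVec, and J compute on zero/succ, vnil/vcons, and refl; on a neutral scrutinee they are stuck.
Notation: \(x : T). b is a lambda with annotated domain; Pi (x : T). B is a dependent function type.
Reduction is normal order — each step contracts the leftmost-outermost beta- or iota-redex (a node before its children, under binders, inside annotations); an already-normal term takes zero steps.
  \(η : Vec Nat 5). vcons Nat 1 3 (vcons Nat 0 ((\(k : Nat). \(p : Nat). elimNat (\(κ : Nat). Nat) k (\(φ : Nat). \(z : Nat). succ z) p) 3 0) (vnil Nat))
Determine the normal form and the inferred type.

resulting normal form:
  \(η : Vec Nat 5). vcons Nat 1 3 (vcons Nat 0 3 (vnil Nat))
the term's type:
  Pi (η : Vec Nat 5). Vec Nat 2


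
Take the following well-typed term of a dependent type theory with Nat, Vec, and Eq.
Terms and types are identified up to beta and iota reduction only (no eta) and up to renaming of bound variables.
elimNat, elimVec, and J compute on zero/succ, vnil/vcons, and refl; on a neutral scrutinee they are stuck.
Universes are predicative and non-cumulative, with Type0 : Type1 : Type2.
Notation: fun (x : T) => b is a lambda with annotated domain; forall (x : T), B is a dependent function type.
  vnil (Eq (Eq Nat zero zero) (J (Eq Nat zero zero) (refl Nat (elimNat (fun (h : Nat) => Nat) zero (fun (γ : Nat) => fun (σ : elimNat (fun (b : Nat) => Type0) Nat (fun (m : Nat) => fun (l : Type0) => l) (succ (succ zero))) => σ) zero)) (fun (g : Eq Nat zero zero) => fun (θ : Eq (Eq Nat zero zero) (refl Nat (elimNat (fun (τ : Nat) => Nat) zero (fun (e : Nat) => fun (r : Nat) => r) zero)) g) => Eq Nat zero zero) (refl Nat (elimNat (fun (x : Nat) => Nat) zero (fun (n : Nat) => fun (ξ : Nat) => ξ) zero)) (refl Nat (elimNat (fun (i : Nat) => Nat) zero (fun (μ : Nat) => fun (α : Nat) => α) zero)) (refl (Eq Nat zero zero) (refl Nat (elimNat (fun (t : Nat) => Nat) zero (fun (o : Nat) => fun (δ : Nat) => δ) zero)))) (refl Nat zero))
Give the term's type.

the term's type:
  Vec (Eq (Eq Nat zero zero) (refl Nat zero) (refl Nat zero)) zero


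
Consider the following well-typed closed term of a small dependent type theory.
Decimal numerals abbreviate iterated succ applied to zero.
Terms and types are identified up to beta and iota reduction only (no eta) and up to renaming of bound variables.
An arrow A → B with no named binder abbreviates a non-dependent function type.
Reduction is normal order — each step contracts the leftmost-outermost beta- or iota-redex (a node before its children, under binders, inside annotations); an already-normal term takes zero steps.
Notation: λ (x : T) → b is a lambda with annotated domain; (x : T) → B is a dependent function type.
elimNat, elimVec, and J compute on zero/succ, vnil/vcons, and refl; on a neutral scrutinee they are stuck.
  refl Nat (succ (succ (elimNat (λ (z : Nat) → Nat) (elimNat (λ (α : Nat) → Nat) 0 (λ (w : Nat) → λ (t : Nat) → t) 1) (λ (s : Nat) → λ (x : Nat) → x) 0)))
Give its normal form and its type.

normal form:
  refl Nat 2
inferred type:
  Eq Nat 2 2


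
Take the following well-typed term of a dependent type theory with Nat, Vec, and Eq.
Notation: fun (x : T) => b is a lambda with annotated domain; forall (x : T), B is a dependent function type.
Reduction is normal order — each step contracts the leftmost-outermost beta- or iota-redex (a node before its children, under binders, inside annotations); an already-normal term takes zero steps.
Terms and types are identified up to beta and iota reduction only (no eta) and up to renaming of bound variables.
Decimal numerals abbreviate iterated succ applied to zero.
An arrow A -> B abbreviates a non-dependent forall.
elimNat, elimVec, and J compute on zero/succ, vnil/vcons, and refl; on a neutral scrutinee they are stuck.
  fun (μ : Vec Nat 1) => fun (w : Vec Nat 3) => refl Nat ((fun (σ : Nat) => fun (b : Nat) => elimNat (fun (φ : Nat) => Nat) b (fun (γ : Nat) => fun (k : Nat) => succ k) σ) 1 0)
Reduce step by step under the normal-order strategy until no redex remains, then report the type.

normal-order reduction:
  fun (μ : Vec Nat 1) => fun (w : Vec Nat 3) => refl Nat ((fun (σ : Nat) => fun (b : Nat) => elimNat (fun (φ : Nat) => Nat) b (fun (γ : Nat) => fun (k : Nat) => succ k) σ) 1 0)
  ~> fun (μ : Vec Nat 1) => fun (w : Vec Nat 3) => refl Nat ((fun (σ : Nat) => elimNat (fun (b : Nat) => Nat) σ (fun (φ : Nat) => fun (γ : Nat) => succ γ) 1) 0)
  ~> fun (μ : Vec Nat 1) => fun (w : Vec Nat 3) => refl Nat (elimNat (fun (σ : Nat) => Nat) 0 (fun (b : Nat) => fun (φ : Nat) => succ φ) 1)
  ~> fun (μ : Vec Nat 1) => fun (w : Vec Nat 3) => refl Nat ((fun (σ : Nat) => fun (b : Nat) => succ b) 0 (elimNat (fun (φ : Nat) => Nat) 0 (fun (γ : Nat) => fun (k : Nat) => succ k) 0))
  ~> fun (μ : Vec Nat 1) => fun (w : Vec Nat 3) => refl Nat ((fun (σ : Nat) => succ σ) (elimNat (fun (b : Nat) => Nat) 0 (fun (φ : Nat) => fun (γ : Nat) => succ γ) 0))
  ~> fun (μ : Vec Nat 1) => fun (w : Vec Nat 3) => refl Nat (succ (elimNat (fun (σ : Nat) => Nat) 0 (fun (b : Nat) => fun (φ : Nat) => succ φ) 0))
  ~> fun (μ : Vec Nat 1) => fun (w : Vec Nat 3) => refl Nat 1
inferred type:
  Vec Nat 1 -> Vec Nat 3 -> Eq Nat 1 1


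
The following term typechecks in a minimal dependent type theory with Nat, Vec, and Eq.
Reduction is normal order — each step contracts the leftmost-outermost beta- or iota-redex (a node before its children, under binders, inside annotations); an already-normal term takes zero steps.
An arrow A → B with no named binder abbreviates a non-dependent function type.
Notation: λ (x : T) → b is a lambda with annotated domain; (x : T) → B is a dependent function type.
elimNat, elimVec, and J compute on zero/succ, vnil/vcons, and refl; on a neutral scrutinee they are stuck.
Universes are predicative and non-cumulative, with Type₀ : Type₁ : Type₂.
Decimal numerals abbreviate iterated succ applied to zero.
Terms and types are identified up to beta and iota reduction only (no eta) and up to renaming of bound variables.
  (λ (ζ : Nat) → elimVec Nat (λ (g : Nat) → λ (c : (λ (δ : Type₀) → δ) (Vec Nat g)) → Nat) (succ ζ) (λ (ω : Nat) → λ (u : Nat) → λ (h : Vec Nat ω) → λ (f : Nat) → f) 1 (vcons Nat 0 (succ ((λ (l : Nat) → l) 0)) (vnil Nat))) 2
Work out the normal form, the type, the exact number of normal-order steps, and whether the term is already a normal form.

resulting normal form:
  3
inferred type:
  Nat
reduction steps (normal order): 7
term was already normal: no
first contracted redex: a beta-redex


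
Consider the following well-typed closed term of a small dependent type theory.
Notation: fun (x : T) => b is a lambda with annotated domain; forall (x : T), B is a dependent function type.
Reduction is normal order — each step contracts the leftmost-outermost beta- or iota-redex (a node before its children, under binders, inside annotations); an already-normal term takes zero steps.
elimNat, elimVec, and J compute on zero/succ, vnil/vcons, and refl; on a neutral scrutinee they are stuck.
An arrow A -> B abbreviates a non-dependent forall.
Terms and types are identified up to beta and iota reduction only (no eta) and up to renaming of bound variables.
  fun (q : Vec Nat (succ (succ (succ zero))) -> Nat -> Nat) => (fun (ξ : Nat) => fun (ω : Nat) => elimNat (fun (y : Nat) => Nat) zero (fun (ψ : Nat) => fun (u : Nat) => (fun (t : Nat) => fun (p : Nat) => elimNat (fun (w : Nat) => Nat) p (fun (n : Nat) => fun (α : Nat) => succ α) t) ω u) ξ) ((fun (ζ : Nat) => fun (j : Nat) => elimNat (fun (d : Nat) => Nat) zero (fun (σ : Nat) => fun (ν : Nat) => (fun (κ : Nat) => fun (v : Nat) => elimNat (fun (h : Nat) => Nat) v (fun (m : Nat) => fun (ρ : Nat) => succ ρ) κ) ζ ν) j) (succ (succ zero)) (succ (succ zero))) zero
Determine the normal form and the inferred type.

resulting normal form:
  fun (q : Vec Nat (succ (succ (succ zero))) -> Nat -> Nat) => zero
inferred type:
  (Vec Nat (succ (succ (succ zero))) -> Nat -> Nat) -> Nat
observation: the leftmost-outermost redex is a beta-redex, and normalization takes 45 steps.


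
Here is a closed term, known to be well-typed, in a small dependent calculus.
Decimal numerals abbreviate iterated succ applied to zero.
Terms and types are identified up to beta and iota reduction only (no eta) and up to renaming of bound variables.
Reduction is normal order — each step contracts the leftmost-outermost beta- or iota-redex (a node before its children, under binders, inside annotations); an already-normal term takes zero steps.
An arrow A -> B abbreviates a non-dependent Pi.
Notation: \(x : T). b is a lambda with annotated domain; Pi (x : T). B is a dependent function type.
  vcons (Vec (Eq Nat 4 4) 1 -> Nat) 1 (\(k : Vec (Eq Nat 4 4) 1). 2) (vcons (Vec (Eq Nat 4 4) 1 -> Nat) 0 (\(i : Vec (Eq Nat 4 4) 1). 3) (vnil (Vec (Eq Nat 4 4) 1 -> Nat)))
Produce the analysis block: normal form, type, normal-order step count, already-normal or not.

resulting normal form:
  vcons (Vec (Eq Nat 4 4) 1 -> Nat) 1 (\(k : Vec (Eq Nat 4 4) 1). 2) (vcons (Vec (Eq Nat 4 4) 1 -> Nat) 0 (\(i : Vec (Eq Nat 4 4) 1). 3) (vnil (Vec (Eq Nat 4 4) 1 -> Nat)))
the term's type:
  Vec (Vec (Eq Nat 4 4) 1 -> Nat) 2
steps to reach normal form (normal order): 0
already normal: yes


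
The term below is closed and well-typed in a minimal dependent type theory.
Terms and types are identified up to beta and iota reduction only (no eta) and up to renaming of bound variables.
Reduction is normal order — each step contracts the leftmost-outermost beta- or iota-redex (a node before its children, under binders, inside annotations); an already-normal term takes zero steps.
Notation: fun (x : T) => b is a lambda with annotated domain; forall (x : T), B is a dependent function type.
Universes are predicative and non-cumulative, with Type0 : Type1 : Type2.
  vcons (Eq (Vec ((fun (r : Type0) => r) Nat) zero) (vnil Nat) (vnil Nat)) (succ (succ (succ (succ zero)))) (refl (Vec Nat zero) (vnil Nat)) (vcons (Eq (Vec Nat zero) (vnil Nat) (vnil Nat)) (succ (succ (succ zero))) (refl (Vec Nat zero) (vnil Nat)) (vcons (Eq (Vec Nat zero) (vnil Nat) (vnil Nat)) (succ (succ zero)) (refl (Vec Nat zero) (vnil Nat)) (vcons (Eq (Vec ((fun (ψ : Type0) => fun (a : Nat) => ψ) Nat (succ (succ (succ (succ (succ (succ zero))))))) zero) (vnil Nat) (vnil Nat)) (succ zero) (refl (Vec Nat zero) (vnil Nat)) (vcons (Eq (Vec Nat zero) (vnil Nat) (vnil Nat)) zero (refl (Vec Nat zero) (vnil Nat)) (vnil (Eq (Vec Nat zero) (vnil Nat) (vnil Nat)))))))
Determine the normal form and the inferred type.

reduced normal form:
  vcons (Eq (Vec Nat zero) (vnil Nat) (vnil Nat)) (succ (succ (succ (succ zero)))) (refl (Vec Nat zero) (vnil Nat)) (vcons (Eq (Vec Nat zero) (vnil Nat) (vnil Nat)) (succ (succ (succ zero))) (refl (Vec Nat zero) (vnil Nat)) (vcons (Eq (Vec Nat zero) (vnil Nat) (vnil Nat)) (succ (succ zero)) (refl (Vec Nat zero) (vnil Nat)) (vcons (Eq (Vec Nat zero) (vnil Nat) (vnil Nat)) (succ zero) (refl (Vec Nat zero) (vnil Nat)) (vcons (Eq (Vec Nat zero) (vnil Nat) (vnil Nat)) zero (refl (Vec Nat zero) (vnil Nat)) (vnil (Eq (Vec Nat zero) (vnil Nat) (vnil Nat)))))))
the term's type:
  Vec (Eq (Vec Nat zero) (vnil Nat) (vnil Nat)) (succ (succ (succ (succ (succ zero)))))


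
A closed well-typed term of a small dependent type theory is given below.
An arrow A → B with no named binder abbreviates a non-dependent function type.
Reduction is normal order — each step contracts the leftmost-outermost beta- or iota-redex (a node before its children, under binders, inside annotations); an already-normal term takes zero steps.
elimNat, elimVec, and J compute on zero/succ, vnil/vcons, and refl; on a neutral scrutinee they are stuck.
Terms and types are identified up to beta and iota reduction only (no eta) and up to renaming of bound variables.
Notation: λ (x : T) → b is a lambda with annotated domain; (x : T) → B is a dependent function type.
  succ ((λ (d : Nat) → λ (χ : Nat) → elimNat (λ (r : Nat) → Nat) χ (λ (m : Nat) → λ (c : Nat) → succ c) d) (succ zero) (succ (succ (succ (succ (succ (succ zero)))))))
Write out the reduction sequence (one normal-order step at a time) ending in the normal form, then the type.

reduction (normal order):
  succ ((λ (d : Nat) → λ (χ : Nat) → elimNat (λ (r : Nat) → Nat) χ (λ (m : Nat) → λ (c : Nat) → succ c) d) (succ zero) (succ (succ (succ (succ (succ (succ zero)))))))
  ~> succ ((λ (d : Nat) → elimNat (λ (χ : Nat) → Nat) d (λ (r : Nat) → λ (m : Nat) → succ m) (succ zero)) (succ (succ (succ (succ (succ (succ zero)))))))
  ~> succ (elimNat (λ (d : Nat) → Nat) (succ (succ (succ (succ (succ (succ zero)))))) (λ (χ : Nat) → λ (r : Nat) → succ r) (succ zero))
  ~> succ ((λ (d : Nat) → λ (χ : Nat) → succ χ) zero (elimNat (λ (r : Nat) → Nat) (succ (succ (succ (succ (succ (succ zero)))))) (λ (m : Nat) → λ (c : Nat) → succ c) zero))
  ~> succ ((λ (d : Nat) → succ d) (elimNat (λ (χ : Nat) → Nat) (succ (succ (succ (succ (succ (succ zero)))))) (λ (r : Nat) → λ (m : Nat) → succ m) zero))
  ~> succ (succ (elimNat (λ (d : Nat) → Nat) (succ (succ (succ (succ (succ (succ zero)))))) (λ (χ : Nat) → λ (r : Nat) → succ r) zero))
  ~> succ (succ (succ (succ (succ (succ (succ (succ zero)))))))
the term's type:
  Nat


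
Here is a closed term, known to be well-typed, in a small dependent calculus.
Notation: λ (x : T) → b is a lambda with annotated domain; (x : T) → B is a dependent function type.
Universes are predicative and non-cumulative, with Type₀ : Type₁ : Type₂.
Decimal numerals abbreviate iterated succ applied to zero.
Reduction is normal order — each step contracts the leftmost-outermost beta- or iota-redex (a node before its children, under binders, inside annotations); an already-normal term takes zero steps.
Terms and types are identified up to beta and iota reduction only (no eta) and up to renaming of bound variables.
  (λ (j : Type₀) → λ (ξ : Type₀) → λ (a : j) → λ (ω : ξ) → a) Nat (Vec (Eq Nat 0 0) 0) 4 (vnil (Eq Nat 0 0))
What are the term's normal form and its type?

normal form:
  4
the term's type:
  Nat


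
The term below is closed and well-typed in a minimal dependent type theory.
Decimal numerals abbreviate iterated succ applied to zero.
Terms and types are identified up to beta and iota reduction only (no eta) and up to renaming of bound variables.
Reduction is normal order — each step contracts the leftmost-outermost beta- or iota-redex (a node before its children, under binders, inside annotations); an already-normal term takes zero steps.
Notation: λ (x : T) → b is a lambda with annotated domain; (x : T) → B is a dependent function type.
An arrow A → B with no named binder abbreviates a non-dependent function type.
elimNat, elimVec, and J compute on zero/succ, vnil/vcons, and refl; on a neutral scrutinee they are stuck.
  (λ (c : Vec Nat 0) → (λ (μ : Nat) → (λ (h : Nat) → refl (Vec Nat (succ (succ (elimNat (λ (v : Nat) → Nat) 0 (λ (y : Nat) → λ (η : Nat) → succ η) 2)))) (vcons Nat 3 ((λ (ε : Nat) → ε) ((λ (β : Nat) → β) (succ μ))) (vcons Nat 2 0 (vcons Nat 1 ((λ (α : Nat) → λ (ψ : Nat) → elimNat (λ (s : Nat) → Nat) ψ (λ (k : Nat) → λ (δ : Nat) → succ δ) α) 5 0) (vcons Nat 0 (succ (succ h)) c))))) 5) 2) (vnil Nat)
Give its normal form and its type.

resulting normal form:
  refl (Vec Nat 4) (vcons Nat 3 3 (vcons Nat 2 0 (vcons Nat 1 5 (vcons Nat 0 7 (vnil Nat)))))
the term's type:
  Eq (Vec Nat 4) (vcons Nat 3 3 (vcons Nat 2 0 (vcons Nat 1 5 (vcons Nat 0 7 (vnil Nat))))) (vcons Nat 3 3 (vcons Nat 2 0 (vcons Nat 1 5 (vcons Nat 0 7 (vnil Nat)))))
observation: reduction starts at a beta-redex, and 30 normal-order steps reach the normal form.


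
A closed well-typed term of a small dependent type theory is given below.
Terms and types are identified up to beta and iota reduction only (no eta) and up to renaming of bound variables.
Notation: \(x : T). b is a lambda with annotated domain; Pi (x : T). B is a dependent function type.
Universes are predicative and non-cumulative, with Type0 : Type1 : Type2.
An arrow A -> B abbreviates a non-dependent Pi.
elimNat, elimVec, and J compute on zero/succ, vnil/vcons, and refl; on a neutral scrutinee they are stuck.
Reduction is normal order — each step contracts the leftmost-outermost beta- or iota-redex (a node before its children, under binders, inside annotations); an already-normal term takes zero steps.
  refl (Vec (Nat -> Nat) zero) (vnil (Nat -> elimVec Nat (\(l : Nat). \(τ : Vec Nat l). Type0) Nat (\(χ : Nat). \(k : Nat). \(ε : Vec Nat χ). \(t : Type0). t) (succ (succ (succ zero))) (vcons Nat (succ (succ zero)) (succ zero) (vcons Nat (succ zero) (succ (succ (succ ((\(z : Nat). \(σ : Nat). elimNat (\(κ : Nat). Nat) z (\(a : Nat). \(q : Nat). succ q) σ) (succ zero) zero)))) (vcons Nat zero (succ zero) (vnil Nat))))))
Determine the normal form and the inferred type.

normal form:
  refl (Vec (Nat -> Nat) zero) (vnil (Nat -> Nat))
the term's type:
  Eq (Vec (Nat -> Nat) zero) (vnil (Nat -> Nat)) (vnil (Nat -> Nat))


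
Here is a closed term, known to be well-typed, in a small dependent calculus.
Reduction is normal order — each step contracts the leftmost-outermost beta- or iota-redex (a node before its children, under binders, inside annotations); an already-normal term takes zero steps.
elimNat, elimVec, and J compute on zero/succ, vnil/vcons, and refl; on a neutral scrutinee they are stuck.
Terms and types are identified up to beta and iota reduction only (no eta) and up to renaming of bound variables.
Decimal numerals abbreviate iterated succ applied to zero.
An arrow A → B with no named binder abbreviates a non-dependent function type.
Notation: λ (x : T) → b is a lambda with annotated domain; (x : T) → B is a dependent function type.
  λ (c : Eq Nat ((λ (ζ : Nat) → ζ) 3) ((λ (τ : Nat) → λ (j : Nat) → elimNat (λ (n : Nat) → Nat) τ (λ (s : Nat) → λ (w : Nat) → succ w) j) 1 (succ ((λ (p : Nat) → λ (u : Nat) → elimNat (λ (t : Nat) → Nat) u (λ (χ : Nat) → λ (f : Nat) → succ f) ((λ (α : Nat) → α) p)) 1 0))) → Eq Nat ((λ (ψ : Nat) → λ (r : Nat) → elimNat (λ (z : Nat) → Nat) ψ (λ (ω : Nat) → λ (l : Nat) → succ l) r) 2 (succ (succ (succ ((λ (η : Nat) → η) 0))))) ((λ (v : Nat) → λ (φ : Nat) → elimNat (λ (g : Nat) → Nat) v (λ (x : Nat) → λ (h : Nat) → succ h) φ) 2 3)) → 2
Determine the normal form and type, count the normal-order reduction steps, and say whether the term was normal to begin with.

normal form:
  λ (c : Eq Nat 3 3 → Eq Nat 5 5) → 2
type:
  (Eq Nat 3 3 → Eq Nat 5 5) → Nat
reduction steps (normal order): 42
term was already normal: no
first contracted redex: a beta-redex


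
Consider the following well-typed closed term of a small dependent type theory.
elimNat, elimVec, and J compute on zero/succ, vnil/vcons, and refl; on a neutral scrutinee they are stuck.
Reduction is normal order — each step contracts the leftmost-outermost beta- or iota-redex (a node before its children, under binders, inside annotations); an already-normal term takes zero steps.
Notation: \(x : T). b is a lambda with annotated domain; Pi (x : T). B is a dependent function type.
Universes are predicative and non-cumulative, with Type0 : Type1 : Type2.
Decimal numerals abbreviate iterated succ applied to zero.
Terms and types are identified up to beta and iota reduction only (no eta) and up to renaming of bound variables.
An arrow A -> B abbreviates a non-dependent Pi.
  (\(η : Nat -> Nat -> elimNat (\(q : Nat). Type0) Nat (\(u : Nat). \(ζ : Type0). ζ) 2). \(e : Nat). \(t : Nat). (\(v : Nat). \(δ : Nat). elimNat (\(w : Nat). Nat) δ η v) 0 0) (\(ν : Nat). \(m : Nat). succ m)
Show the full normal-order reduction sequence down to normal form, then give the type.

normal-order reduction sequence:
  (\(η : Nat -> Nat -> elimNat (\(q : Nat). Type0) Nat (\(u : Nat). \(ζ : Type0). ζ) 2). \(e : Nat). \(t : Nat). (\(v : Nat). \(δ : Nat). elimNat (\(w : Nat). Nat) δ η v) 0 0) (\(ν : Nat). \(m : Nat). succ m)
  ~> \(η : Nat). \(q : Nat). (\(u : Nat). \(ζ : Nat). elimNat (\(e : Nat). Nat) ζ (\(t : Nat). \(v : Nat). succ v) u) 0 0
  ~> \(η : Nat). \(q : Nat). (\(u : Nat). elimNat (\(ζ : Nat). Nat) u (\(e : Nat). \(t : Nat). succ t) 0) 0
  ~> \(η : Nat). \(q : Nat). elimNat (\(u : Nat). Nat) 0 (\(ζ : Nat). \(e : Nat). succ e) 0
  ~> \(η : Nat). \(q : Nat). 0
inferred type:
  Nat -> Nat -> Nat


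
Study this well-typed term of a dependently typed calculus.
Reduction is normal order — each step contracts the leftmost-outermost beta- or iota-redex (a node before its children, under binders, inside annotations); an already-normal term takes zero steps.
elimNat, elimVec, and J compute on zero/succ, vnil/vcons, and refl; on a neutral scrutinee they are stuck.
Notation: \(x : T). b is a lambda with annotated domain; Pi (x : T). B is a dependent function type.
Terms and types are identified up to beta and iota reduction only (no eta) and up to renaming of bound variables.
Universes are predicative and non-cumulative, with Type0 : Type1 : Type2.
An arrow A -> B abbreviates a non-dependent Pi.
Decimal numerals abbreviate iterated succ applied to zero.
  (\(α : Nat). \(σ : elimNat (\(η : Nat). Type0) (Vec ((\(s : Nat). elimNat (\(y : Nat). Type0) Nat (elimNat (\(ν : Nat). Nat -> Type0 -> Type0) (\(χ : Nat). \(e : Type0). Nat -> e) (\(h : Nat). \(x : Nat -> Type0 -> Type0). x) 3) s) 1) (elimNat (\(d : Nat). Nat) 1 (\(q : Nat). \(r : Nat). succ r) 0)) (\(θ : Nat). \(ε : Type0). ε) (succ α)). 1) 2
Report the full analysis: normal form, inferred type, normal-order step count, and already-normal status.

resulting normal form:
  \(α : Vec (Nat -> Nat) 1). 1
type:
  Vec (Nat -> Nat) 1 -> Nat
steps to reach normal form (normal order): 27
term was already normal: no
first contracted redex: a beta-redex


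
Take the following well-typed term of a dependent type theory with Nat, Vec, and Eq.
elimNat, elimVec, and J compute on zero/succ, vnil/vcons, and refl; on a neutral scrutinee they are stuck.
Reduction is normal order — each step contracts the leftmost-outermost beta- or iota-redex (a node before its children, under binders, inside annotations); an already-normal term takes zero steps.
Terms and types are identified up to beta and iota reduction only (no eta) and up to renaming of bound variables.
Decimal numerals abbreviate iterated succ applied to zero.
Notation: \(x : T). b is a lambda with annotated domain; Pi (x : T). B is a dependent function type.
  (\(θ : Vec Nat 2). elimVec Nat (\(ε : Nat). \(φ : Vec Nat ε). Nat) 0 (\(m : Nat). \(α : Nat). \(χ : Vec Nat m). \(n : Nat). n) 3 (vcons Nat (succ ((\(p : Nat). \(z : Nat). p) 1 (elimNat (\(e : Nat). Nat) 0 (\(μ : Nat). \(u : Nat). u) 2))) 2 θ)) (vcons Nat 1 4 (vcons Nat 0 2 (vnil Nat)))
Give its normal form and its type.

normal form:
  0
the term's type:
  Nat
observation: the first redex contracted is a beta-redex; the normal form is reached in 17 normal-order steps.


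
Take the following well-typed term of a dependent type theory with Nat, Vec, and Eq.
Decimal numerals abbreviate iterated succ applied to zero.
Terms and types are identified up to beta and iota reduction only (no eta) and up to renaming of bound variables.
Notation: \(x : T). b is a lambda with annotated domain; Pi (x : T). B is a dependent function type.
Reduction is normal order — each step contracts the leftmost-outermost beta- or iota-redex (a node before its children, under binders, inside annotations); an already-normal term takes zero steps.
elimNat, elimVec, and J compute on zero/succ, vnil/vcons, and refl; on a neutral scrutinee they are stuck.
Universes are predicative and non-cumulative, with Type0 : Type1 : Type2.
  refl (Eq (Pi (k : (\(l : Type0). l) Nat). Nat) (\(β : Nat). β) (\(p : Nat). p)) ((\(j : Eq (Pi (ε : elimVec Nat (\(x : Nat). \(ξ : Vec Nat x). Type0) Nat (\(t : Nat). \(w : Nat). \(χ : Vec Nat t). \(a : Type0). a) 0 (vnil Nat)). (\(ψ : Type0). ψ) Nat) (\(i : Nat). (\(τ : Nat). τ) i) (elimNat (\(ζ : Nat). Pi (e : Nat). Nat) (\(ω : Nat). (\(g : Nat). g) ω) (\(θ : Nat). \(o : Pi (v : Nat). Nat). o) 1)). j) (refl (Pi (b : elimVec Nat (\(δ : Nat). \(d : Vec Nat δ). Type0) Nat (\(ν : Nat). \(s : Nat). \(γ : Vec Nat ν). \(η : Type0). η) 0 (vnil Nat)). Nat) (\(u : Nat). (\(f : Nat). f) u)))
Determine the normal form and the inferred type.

resulting normal form:
  refl (Eq (Pi (k : Nat). Nat) (\(l : Nat). l) (\(β : Nat). β)) (refl (Pi (p : Nat). Nat) (\(j : Nat). j))
the term's type:
  Eq (Eq (Pi (k : Nat). Nat) (\(l : Nat). l) (\(β : Nat). β)) (refl (Pi (p : Nat). Nat) (\(j : Nat). j)) (refl (Pi (ε : Nat). Nat) (\(x : Nat). x))
observation: 4 normal-order steps normalize the term, beginning with a beta-redex.


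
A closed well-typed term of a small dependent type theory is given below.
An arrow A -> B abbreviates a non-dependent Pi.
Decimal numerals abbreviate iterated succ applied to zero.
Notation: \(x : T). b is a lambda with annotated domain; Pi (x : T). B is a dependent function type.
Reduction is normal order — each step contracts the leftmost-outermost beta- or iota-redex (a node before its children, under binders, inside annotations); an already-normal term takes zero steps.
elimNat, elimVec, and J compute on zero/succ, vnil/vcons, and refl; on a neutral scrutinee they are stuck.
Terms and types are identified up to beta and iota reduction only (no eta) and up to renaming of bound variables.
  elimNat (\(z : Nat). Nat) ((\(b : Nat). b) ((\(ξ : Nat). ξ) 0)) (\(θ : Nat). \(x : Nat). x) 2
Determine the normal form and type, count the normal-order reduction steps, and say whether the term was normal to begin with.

normal form:
  0
type:
  Nat
reduction steps (normal order): 9
term was already normal: no
first redex: an elimNat iota-redex


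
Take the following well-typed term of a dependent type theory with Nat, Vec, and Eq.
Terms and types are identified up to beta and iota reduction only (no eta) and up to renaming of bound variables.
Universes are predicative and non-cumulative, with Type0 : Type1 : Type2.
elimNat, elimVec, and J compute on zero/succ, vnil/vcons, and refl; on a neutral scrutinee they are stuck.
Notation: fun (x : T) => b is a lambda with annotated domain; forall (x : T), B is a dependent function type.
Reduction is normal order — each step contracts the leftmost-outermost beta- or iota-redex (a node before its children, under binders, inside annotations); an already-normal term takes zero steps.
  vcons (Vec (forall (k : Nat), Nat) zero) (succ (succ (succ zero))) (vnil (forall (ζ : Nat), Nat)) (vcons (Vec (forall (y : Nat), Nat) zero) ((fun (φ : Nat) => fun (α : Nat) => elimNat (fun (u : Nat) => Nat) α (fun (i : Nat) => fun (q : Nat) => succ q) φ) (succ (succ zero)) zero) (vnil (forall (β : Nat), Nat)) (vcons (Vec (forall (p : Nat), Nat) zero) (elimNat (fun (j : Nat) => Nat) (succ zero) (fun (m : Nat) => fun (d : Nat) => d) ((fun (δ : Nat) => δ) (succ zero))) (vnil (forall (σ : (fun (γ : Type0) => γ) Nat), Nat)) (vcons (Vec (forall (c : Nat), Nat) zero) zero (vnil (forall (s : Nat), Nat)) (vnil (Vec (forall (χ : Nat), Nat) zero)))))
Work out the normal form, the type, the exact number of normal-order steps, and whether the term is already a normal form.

reduced normal form:
  vcons (Vec (forall (k : Nat), Nat) zero) (succ (succ (succ zero))) (vnil (forall (ζ : Nat), Nat)) (vcons (Vec (forall (y : Nat), Nat) zero) (succ (succ zero)) (vnil (forall (φ : Nat), Nat)) (vcons (Vec (forall (α : Nat), Nat) zero) (succ zero) (vnil (forall (u : Nat), Nat)) (vcons (Vec (forall (i : Nat), Nat) zero) zero (vnil (forall (q : Nat), Nat)) (vnil (Vec (forall (β : Nat), Nat) zero)))))
inferred type:
  Vec (Vec (forall (k : Nat), Nat) zero) (succ (succ (succ (succ zero))))
steps to reach normal form (normal order): 15
already normal: no
first contracted redex: a beta-redex


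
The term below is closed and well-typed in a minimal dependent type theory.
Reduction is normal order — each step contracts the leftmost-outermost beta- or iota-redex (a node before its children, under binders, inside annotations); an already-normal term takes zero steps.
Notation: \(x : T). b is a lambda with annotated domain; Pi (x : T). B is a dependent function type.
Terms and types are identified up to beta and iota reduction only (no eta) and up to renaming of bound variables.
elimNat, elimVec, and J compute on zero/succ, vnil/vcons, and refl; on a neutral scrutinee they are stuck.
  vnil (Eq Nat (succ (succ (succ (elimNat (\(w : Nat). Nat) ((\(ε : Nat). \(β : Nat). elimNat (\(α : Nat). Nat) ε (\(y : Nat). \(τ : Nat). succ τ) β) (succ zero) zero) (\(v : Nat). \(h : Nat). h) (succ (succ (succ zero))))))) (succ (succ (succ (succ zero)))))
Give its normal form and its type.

reduced normal form:
  vnil (Eq Nat (succ (succ (succ (succ zero)))) (succ (succ (succ (succ zero)))))
type:
  Vec (Eq Nat (succ (succ (succ (succ zero)))) (succ (succ (succ (succ zero))))) zero
observation: reduction starts at an elimNat iota-redex, and 13 normal-order steps reach the normal form.


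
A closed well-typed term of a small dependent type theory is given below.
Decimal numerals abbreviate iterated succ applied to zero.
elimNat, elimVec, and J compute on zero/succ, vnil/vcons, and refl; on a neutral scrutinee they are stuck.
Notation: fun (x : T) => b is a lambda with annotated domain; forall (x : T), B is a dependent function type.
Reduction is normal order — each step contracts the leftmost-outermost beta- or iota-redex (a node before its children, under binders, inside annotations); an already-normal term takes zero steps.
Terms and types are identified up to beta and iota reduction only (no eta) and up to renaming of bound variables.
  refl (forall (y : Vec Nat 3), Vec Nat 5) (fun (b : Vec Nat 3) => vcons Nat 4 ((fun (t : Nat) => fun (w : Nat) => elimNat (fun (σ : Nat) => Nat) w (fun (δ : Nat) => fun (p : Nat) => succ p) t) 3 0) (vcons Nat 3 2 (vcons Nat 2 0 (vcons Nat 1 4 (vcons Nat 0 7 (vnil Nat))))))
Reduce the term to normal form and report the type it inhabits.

normal form:
  refl (forall (y : Vec Nat 3), Vec Nat 5) (fun (b : Vec Nat 3) => vcons Nat 4 3 (vcons Nat 3 2 (vcons Nat 2 0 (vcons Nat 1 4 (vcons Nat 0 7 (vnil Nat))))))
inferred type:
  Eq (forall (y : Vec Nat 3), Vec Nat 5) (fun (b : Vec Nat 3) => vcons Nat 4 3 (vcons Nat 3 2 (vcons Nat 2 0 (vcons Nat 1 4 (vcons Nat 0 7 (vnil Nat)))))) (fun (t : Vec Nat 3) => vcons Nat 4 3 (vcons Nat 3 2 (vcons Nat 2 0 (vcons Nat 1 4 (vcons Nat 0 7 (vnil Nat))))))


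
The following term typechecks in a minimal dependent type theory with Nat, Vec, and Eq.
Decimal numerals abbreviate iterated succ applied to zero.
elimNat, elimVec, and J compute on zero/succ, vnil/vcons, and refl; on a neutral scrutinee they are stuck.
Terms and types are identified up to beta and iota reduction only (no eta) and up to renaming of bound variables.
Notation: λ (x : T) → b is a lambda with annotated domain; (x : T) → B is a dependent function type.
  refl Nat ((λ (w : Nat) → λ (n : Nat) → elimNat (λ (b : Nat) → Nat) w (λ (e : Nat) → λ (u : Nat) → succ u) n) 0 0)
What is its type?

the term's type:
  Eq Nat 0 0


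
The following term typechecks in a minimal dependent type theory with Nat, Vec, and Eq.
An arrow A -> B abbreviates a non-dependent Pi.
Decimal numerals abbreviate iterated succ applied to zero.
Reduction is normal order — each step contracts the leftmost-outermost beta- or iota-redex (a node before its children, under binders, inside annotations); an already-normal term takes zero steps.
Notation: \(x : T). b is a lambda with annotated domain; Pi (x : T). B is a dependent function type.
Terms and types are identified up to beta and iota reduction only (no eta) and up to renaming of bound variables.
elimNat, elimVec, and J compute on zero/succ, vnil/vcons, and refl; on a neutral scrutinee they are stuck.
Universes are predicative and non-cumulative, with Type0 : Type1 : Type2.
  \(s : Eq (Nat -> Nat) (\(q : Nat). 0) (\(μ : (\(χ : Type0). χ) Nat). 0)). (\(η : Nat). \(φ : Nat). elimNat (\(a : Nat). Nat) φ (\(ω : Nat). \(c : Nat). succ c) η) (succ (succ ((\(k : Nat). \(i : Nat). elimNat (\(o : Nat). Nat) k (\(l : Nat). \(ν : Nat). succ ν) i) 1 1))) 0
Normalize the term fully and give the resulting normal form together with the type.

resulting normal form:
  \(s : Eq (Nat -> Nat) (\(q : Nat). 0) (\(μ : Nat). 0)). 4
type:
  Eq (Nat -> Nat) (\(s : Nat). 0) (\(q : Nat). 0) -> Nat


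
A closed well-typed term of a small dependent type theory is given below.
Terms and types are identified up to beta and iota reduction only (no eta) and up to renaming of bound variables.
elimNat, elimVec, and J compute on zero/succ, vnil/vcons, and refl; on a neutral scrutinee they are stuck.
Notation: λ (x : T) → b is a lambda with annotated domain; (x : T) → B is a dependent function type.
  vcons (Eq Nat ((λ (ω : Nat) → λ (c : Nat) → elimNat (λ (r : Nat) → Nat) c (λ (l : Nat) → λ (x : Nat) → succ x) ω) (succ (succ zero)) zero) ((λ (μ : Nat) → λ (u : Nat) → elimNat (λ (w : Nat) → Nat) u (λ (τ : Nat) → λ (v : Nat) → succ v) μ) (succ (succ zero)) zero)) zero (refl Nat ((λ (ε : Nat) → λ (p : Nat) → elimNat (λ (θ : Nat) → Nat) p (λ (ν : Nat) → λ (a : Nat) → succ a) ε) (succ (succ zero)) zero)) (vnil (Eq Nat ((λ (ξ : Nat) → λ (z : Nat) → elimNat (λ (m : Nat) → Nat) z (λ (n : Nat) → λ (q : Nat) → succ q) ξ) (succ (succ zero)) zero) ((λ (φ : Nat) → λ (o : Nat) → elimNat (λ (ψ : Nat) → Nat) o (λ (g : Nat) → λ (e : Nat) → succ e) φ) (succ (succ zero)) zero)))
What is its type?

type:
  Vec (Eq Nat (succ (succ zero)) (succ (succ zero))) (succ zero)
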